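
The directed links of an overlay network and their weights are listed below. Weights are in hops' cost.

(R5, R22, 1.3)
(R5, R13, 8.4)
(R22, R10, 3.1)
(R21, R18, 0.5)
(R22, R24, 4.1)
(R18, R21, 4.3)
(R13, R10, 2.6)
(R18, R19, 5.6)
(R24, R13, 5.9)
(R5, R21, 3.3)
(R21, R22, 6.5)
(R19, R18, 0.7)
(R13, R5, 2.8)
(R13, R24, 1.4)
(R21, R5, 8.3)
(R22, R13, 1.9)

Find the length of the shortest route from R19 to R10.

14.6 hops' cost

Enumerating some paths:
R19 → R18 → R21 → R5 → R22 → R10: 0.7+4.3+8.3+1.3+3.1 = 17.7
R19 → R18 → R21 → R22 → R10: 0.7+4.3+6.5+3.1 = 14.6
R19 → R18 → R21 → R5 → R22 → R13 → R10: 0.7+4.3+8.3+1.3+1.9+2.6 = 19.1
R19 → R18 → R21 → R22 → R13 → R10: 0.7+4.3+6.5+1.9+2.6 = 16
The minimum is 14.6 hops' cost via R19 → R18 → R21 → R22 → R10.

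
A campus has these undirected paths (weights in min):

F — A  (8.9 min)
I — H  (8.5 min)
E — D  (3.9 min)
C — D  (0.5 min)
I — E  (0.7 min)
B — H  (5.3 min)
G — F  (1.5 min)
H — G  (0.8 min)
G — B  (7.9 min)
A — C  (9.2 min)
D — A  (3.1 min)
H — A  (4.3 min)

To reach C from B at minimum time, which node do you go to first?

H

Candidate routes:
B → H → A → C: 5.3+4.3+9.2 = 18.8
B → G → H → A → D → C: 7.9+0.8+4.3+3.1+0.5 = 16.6
B → H → A → D → C: 5.3+4.3+3.1+0.5 = 13.2
Cheapest is B → H → A → D → C at 13.2 min.
So from B the first move is to H.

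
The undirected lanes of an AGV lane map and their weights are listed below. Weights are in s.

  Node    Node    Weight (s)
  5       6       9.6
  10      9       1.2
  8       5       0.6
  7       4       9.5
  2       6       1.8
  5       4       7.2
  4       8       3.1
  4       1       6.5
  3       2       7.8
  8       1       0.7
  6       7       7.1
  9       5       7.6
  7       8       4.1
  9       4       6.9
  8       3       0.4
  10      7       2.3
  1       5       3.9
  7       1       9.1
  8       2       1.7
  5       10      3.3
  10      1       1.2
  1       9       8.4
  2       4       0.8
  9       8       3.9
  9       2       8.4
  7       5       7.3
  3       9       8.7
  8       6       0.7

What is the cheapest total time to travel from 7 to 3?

4.5 s

Enumerating some paths:
7 - 10 - 9 - 8 - 3: 2.3+1.2+3.9+0.4 = 7.8
7 - 10 - 1 - 8 - 3: 2.3+1.2+0.7+0.4 = 4.6
7 - 8 - 3: 4.1+0.4 = 4.5
7 - 10 - 5 - 8 - 3: 2.3+3.3+0.6+0.4 = 6.6
Cheapest is 7 - 8 - 3 at 4.5 s.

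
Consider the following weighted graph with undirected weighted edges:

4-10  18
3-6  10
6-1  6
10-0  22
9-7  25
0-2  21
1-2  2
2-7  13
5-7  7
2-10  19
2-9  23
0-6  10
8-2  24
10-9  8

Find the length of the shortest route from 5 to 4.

Shortest distances from 5:
5: 0
7: 7  (via 5)
2: 20  (via 7)
1: 22  (via 2)
6: 28  (via 1)
9: 32  (via 7)
0: 38  (via 6)
3: 38  (via 6)
10: 39  (via 2)
8: 44  (via 2)
4: 57  (via 10)
Shortest route: 5–7–2–10–4 = 57.

57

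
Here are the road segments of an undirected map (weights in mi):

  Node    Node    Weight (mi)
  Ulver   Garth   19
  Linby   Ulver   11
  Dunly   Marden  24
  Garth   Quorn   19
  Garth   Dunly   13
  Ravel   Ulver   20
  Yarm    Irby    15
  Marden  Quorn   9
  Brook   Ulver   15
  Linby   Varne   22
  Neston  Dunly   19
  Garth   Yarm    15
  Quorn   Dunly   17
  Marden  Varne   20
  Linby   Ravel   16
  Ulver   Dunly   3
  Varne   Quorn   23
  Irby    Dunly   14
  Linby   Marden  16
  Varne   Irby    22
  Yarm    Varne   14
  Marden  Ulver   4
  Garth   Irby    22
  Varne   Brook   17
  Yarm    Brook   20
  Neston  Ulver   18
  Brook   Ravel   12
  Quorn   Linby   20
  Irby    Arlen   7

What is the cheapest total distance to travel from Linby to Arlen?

35 mi

Candidate routes:
Linby → Marden → Ulver → Dunly → Irby → Arlen: 16+4+3+14+7 = 44
Linby → Ulver → Dunly → Irby → Arlen: 11+3+14+7 = 35
Cheapest is Linby → Ulver → Dunly → Irby → Arlen at 35 mi.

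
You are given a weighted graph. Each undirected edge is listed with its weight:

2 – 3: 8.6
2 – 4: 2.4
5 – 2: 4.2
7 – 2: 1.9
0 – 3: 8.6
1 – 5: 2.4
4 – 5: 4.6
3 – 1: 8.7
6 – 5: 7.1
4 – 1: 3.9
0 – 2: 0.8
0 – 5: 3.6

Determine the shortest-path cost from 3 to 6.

18.2

Shortest distances from 3:
3: 0
0: 8.6  (via 3)
2: 8.6  (via 3)
1: 8.7  (via 3)
7: 10.5  (via 2)
4: 11  (via 2)
5: 11.1  (via 1)
6: 18.2  (via 5)
Shortest route: 3 → 1 → 5 → 6 = 18.2.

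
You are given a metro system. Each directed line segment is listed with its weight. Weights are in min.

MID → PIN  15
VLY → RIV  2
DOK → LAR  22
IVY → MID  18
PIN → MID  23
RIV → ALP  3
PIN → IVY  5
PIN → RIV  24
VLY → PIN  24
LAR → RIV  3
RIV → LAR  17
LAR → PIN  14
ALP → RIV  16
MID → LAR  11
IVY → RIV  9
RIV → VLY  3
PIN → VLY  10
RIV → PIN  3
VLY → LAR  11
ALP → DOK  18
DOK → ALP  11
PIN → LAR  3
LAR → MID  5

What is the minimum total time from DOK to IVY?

Shortest distances from DOK:
DOK: 0
ALP: 11  (via DOK)
LAR: 22  (via DOK)
RIV: 25  (via LAR)
MID: 27  (via LAR)
PIN: 28  (via RIV)
VLY: 28  (via RIV)
IVY: 33  (via PIN)
Shortest route: DOK → LAR → RIV → PIN → IVY = 33 min.

33 min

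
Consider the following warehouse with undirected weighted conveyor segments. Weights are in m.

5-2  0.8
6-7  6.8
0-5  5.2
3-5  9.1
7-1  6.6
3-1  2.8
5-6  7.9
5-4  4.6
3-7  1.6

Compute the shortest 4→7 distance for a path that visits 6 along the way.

19.3 m

Shortest 4→6: 4–5–6 = 12.5
Shortest 6→7: 6–7 = 6.8
Total via 6: 12.5 + 6.8 = 19.3 m.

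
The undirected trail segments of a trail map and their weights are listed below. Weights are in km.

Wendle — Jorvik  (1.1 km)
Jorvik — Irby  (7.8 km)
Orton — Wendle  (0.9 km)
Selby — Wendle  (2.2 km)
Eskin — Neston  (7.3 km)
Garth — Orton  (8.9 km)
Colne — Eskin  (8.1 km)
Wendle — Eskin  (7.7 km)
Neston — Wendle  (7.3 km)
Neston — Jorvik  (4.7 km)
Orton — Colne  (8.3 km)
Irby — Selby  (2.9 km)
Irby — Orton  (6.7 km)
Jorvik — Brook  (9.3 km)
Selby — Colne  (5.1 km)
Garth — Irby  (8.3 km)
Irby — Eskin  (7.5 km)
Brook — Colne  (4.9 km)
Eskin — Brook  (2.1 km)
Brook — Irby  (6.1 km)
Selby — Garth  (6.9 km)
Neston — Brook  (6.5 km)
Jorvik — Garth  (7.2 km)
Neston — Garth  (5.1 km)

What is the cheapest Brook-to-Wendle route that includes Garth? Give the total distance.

Best Brook to Garth: Brook–Neston–Garth costing 11.6
Best Garth to Wendle: Garth–Jorvik–Wendle costing 8.3
Total via Garth: 11.6 + 8.3 = 19.9 km.

19.9 km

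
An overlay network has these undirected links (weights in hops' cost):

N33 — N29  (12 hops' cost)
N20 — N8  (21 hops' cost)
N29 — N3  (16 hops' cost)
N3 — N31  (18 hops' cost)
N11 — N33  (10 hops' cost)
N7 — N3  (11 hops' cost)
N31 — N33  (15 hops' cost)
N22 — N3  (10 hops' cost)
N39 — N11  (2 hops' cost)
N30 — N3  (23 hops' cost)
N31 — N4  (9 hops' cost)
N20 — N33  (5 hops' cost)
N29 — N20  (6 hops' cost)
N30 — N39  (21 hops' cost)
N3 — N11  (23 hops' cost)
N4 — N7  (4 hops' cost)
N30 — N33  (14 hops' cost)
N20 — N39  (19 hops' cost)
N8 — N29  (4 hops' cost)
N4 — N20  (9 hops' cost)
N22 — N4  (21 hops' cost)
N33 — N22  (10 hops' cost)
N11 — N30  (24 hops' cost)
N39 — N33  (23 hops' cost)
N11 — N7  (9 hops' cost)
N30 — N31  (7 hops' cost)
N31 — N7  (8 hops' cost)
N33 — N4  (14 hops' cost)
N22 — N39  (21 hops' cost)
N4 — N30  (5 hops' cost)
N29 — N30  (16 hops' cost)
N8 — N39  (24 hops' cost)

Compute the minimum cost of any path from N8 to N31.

27 hops' cost

Enumerating some paths:
N8 - N29 - N20 - N4 - N31: 4+6+9+9 = 28
N8 - N29 - N20 - N33 - N31: 4+6+5+15 = 30
N8 - N29 - N20 - N4 - N30 - N31: 4+6+9+5+7 = 31
N8 - N29 - N30 - N31: 4+16+7 = 27
The minimum is 27 hops' cost via N8 - N29 - N30 - N31.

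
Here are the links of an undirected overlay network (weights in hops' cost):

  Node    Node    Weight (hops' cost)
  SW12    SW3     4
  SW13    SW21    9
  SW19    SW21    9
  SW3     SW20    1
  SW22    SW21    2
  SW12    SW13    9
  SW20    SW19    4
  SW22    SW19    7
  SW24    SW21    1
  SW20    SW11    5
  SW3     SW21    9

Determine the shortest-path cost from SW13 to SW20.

14 hops' cost

Settle nodes by increasing distance from SW13:
SW13: 0
SW21: 9  (via SW13)
SW12: 9  (via SW13)
SW24: 10  (via SW21)
SW22: 11  (via SW21)
SW3: 13  (via SW12)
SW20: 14  (via SW3)
Shortest route: SW13–SW12–SW3–SW20 = 14 hops' cost.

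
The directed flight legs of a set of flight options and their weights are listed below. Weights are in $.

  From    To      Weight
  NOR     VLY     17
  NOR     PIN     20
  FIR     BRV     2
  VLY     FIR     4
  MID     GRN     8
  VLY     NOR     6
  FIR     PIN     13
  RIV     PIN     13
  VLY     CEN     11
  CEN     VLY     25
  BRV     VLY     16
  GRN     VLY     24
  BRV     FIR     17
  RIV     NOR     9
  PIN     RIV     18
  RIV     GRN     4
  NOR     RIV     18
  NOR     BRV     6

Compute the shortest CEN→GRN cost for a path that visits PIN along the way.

$64

Best CEN to PIN: CEN–VLY–FIR–PIN costing 42
Shortest PIN→GRN: PIN–RIV–GRN = 22
Total via PIN: 42 + 22 = $64.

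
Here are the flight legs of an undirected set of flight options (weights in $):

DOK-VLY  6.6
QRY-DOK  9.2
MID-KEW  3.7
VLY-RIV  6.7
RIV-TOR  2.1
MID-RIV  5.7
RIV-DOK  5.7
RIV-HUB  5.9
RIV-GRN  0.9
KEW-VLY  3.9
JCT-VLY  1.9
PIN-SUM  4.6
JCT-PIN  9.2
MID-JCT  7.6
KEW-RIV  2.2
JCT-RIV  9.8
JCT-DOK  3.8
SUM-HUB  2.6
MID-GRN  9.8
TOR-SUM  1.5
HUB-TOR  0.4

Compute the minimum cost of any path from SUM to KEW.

$5.8

Settle nodes by increasing distance from SUM:
SUM: 0
TOR: 1.5  (via SUM)
HUB: 1.9  (via TOR)
RIV: 3.6  (via TOR)
GRN: 4.5  (via RIV)
PIN: 4.6  (via SUM)
KEW: 5.8  (via RIV)
Shortest route: SUM–TOR–RIV–KEW = $5.8.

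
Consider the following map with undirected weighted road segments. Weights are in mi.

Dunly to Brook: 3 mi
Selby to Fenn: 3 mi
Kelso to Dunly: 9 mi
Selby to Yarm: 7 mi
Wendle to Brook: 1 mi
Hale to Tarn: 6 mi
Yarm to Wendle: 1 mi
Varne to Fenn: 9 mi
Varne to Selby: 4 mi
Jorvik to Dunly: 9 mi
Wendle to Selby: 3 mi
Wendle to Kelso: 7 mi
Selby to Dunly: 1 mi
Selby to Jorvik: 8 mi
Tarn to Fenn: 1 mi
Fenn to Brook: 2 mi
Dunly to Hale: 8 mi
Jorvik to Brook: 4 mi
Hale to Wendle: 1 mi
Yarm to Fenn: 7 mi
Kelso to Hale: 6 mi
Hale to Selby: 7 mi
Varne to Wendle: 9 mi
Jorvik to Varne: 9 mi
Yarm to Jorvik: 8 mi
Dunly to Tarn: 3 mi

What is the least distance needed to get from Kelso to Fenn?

Settle nodes by increasing distance from Kelso:
Kelso: 0
Hale: 6  (via Kelso)
Wendle: 7  (via Kelso)
Yarm: 8  (via Wendle)
Brook: 8  (via Wendle)
Dunly: 9  (via Kelso)
Fenn: 10  (via Brook)
Shortest route: Kelso → Wendle → Brook → Fenn = 10 mi.

10 mi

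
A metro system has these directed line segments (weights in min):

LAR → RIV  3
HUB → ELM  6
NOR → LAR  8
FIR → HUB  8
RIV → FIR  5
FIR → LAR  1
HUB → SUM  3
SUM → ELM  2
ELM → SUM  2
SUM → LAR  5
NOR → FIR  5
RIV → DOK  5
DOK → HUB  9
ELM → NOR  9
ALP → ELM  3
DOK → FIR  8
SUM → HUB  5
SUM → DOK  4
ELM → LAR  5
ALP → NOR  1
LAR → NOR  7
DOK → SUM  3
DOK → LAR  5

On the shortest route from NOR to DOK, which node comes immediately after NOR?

Enumerating some paths:
NOR - FIR - LAR - RIV - DOK: 5+1+3+5 = 14
NOR - FIR - HUB - SUM - DOK: 5+8+3+4 = 20
NOR - LAR - RIV - DOK: 8+3+5 = 16
Cheapest is NOR - FIR - LAR - RIV - DOK at 14 min.
So from NOR the first move is to FIR.

FIR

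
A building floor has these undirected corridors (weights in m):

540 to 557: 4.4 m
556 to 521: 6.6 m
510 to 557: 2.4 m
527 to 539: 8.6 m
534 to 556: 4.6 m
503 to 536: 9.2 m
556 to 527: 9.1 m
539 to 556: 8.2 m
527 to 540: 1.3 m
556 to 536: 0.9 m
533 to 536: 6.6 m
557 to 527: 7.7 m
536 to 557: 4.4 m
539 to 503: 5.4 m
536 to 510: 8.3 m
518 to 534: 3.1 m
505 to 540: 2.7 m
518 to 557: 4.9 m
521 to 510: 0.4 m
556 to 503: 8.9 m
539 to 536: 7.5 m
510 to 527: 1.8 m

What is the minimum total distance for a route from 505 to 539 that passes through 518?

27.9 m

Best 505 to 518: 505–540–557–518 costing 12
Shortest 518→539: 518–534–556–539 = 15.9
Total via 518: 12 + 15.9 = 27.9 m.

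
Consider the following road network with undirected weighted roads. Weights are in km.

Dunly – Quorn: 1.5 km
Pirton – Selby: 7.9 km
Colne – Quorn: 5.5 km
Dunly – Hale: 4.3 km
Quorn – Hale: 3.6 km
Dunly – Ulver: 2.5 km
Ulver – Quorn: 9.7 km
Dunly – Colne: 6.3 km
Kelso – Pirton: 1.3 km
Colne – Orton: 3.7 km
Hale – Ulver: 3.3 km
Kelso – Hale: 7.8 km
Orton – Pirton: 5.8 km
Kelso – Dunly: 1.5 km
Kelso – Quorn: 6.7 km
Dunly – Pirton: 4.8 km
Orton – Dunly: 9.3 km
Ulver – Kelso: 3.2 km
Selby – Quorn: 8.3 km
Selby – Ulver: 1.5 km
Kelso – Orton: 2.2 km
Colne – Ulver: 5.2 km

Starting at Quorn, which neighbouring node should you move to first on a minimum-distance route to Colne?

Enumerating some paths:
Quorn → Dunly → Ulver → Colne: 1.5+2.5+5.2 = 9.2
Quorn → Dunly → Colne: 1.5+6.3 = 7.8
Quorn → Dunly → Kelso → Orton → Colne: 1.5+1.5+2.2+3.7 = 8.9
Quorn → Colne: 5.5 = 5.5
The minimum is 5.5 km via Quorn → Colne.
So from Quorn the first move is to Colne.

Colne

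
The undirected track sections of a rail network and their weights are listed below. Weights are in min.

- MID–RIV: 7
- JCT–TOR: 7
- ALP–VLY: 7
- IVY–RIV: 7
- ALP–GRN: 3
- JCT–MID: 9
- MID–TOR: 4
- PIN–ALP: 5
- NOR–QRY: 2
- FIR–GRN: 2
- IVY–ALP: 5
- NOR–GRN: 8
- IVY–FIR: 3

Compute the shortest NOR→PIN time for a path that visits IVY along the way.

23 min

Best NOR to IVY: NOR → GRN → FIR → IVY costing 13
Best IVY to PIN: IVY → ALP → PIN costing 10
Total via IVY: 13 + 10 = 23 min.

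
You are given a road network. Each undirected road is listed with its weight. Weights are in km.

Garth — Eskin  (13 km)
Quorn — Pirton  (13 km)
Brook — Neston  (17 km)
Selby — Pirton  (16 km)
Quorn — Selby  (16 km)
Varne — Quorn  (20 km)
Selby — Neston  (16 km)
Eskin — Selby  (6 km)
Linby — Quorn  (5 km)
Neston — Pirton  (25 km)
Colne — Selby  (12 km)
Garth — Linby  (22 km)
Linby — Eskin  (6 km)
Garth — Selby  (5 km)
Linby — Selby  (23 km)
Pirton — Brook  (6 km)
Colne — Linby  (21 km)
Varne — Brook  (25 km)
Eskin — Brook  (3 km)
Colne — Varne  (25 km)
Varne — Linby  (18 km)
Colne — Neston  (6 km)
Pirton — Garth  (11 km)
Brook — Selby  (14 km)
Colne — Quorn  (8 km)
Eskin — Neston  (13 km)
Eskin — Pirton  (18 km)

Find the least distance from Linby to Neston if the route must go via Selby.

Best Linby to Selby: Linby–Eskin–Selby costing 12
Best Selby to Neston: Selby–Neston costing 16
Total via Selby: 12 + 16 = 28 km.

28 km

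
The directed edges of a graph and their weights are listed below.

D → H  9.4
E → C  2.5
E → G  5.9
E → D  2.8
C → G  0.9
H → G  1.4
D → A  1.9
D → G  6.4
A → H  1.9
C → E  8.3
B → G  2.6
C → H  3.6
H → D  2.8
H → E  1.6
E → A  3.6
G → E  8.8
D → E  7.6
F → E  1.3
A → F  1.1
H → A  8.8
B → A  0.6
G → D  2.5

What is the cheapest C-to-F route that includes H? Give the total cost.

Best C to H: C → H costing 3.6
Shortest H→F: H → D → A → F = 5.8
Total via H: 3.6 + 5.8 = 9.4.

9.4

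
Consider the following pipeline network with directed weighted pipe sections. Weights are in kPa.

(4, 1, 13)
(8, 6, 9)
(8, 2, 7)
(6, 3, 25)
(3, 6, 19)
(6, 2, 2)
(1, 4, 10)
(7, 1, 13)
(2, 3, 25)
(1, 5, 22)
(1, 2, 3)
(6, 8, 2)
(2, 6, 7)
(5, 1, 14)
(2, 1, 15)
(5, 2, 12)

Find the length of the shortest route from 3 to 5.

58 kPa

Running Dijkstra from 3:
3: 0
6: 19  (via 3)
2: 21  (via 6)
8: 21  (via 6)
1: 36  (via 2)
4: 46  (via 1)
5: 58  (via 1)
Shortest route: 3 → 6 → 2 → 1 → 5 = 58 kPa.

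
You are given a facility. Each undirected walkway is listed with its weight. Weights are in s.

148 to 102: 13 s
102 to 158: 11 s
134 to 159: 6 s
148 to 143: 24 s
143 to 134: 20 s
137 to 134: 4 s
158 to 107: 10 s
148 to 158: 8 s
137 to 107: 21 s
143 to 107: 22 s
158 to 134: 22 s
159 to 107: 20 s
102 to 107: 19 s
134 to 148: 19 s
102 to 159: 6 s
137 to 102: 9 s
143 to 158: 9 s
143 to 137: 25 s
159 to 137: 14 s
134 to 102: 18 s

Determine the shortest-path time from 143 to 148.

Enumerating some paths:
143 → 158 → 102 → 148: 9+11+13 = 33
143 → 158 → 148: 9+8 = 17
143 → 148: 24 = 24
143 → 134 → 148: 20+19 = 39
The minimum is 17 s via 143 → 158 → 148.

17 s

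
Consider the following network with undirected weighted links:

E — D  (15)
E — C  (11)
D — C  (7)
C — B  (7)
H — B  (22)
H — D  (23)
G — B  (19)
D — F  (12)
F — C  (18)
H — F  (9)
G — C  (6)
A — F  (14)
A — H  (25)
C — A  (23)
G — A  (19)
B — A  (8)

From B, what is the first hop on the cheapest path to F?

Compare a few routes:
B - C - F: 7+18 = 25
B - A - F: 8+14 = 22
B - C - D - F: 7+7+12 = 26
B - H - F: 22+9 = 31
Cheapest is B - A - F at 22.
So from B the first move is to A.

A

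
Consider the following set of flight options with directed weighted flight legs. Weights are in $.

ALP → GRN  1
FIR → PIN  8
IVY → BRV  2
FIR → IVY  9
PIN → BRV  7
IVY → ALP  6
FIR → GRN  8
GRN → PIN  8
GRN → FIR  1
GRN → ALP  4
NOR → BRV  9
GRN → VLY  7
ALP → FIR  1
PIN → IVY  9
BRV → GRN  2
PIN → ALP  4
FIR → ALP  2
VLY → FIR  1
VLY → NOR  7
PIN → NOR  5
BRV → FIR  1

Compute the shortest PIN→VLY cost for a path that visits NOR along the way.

Shortest PIN→NOR: PIN–NOR = 5
Best NOR to VLY: NOR–BRV–GRN–VLY costing 18
Total via NOR: 5 + 18 = $23.

$23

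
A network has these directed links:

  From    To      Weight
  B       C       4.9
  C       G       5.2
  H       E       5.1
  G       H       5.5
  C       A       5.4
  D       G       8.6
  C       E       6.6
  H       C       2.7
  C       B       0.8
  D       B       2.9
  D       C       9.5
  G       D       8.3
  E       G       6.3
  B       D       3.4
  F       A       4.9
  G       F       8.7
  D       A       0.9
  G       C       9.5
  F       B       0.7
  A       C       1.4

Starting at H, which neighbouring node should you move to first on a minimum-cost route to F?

C

Compare a few routes:
H → E → G → F: 5.1+6.3+8.7 = 20.1
H → C → G → F: 2.7+5.2+8.7 = 16.6
The minimum is 16.6 via H → C → G → F.
So from H the first move is to C.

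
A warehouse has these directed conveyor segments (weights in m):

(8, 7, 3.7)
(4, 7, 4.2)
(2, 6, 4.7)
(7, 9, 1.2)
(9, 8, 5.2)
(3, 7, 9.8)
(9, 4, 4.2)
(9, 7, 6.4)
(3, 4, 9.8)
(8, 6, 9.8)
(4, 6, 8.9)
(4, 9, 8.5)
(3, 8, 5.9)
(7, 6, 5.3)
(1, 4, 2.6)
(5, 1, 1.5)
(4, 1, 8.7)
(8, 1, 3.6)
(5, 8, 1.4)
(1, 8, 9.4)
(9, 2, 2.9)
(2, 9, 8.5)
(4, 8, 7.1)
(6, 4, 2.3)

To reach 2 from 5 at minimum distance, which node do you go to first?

Compare a few routes:
5 - 8 - 7 - 9 - 2: 1.4+3.7+1.2+2.9 = 9.2
5 - 1 - 4 - 7 - 9 - 2: 1.5+2.6+4.2+1.2+2.9 = 12.4
5 - 1 - 4 - 9 - 2: 1.5+2.6+8.5+2.9 = 15.5
Cheapest is 5 - 8 - 7 - 9 - 2 at 9.2 m.
So from 5 the first move is to 8.

8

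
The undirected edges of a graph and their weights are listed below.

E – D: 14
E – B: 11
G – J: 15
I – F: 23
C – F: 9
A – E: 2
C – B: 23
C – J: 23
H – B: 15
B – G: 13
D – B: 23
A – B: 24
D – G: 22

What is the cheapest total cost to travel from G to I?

68

Settle nodes by increasing distance from G:
G: 0
B: 13  (via G)
J: 15  (via G)
D: 22  (via G)
E: 24  (via B)
A: 26  (via E)
H: 28  (via B)
C: 36  (via B)
F: 45  (via C)
I: 68  (via F)
Shortest route: G–B–C–F–I = 68.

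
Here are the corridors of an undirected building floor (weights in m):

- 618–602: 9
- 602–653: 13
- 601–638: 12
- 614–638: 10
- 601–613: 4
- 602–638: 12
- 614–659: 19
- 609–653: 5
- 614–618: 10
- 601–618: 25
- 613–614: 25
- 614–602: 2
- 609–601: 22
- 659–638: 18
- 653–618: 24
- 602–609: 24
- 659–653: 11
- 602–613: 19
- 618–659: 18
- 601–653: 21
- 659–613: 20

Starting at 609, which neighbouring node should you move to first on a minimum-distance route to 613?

Compare a few routes:
609–653–601–613: 5+21+4 = 30
609–601–613: 22+4 = 26
609–653–659–613: 5+11+20 = 36
Cheapest is 609–601–613 at 26 m.
So from 609 the first move is to 601.

601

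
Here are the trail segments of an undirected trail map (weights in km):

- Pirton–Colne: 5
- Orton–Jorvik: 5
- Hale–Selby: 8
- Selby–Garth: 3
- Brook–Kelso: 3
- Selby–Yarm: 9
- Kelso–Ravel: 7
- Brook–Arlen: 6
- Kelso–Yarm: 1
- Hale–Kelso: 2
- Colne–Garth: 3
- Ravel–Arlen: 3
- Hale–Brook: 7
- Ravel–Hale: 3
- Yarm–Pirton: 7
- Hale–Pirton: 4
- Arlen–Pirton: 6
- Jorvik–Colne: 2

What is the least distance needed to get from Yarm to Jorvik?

Enumerating some paths:
Yarm → Selby → Garth → Colne → Jorvik: 9+3+3+2 = 17
Yarm → Pirton → Colne → Jorvik: 7+5+2 = 14
Yarm → Kelso → Hale → Selby → Garth → Colne → Jorvik: 1+2+8+3+3+2 = 19
Cheapest is Yarm → Pirton → Colne → Jorvik at 14 km.

14 km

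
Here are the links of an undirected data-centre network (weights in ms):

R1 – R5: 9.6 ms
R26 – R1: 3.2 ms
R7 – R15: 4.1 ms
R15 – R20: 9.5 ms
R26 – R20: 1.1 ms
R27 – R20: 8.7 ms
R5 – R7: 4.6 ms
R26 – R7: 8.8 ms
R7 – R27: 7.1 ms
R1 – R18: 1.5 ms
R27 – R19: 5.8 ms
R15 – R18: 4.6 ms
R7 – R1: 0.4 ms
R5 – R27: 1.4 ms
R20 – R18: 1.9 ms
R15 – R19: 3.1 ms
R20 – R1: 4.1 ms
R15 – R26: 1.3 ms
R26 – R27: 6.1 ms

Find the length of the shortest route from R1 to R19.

Candidate routes:
R1 → R18 → R20 → R26 → R15 → R19: 1.5+1.9+1.1+1.3+3.1 = 8.9
R1 → R7 → R15 → R19: 0.4+4.1+3.1 = 7.6
Cheapest is R1 → R7 → R15 → R19 at 7.6 ms.

7.6 ms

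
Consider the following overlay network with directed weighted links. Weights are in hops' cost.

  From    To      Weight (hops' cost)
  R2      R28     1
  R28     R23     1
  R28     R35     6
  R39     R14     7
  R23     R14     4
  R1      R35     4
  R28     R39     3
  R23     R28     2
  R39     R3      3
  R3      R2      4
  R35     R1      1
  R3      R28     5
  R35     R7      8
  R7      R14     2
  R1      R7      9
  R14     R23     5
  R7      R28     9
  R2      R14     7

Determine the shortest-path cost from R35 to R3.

23 hops' cost

Enumerating some paths:
R35–R1–R7–R14–R23–R28–R39–R3: 1+9+2+5+2+3+3 = 25
R35–R7–R28–R39–R3: 8+9+3+3 = 23
R35–R1–R7–R28–R39–R3: 1+9+9+3+3 = 25
The minimum is 23 hops' cost via R35–R7–R28–R39–R3.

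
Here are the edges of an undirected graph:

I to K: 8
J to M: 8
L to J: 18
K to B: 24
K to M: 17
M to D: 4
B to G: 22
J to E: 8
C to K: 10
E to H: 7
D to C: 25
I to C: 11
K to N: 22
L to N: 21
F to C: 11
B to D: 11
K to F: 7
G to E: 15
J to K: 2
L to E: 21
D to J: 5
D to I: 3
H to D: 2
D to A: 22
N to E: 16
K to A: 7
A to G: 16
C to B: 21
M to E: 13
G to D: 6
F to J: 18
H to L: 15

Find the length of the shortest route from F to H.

16

Running Dijkstra from F:
F: 0
K: 7  (via F)
J: 9  (via K)
C: 11  (via F)
A: 14  (via K)
D: 14  (via J)
I: 15  (via K)
H: 16  (via D)
Shortest route: F → K → J → D → H = 16.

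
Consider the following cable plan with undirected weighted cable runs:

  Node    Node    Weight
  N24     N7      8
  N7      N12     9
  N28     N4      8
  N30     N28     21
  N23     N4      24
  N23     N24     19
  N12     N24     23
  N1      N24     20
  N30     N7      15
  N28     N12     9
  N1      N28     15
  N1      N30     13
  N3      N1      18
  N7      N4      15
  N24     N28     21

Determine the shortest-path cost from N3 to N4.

Running Dijkstra from N3:
N3: 0
N1: 18  (via N3)
N30: 31  (via N1)
N28: 33  (via N1)
N24: 38  (via N1)
N4: 41  (via N28)
Shortest route: N3 → N1 → N28 → N4 = 41.

41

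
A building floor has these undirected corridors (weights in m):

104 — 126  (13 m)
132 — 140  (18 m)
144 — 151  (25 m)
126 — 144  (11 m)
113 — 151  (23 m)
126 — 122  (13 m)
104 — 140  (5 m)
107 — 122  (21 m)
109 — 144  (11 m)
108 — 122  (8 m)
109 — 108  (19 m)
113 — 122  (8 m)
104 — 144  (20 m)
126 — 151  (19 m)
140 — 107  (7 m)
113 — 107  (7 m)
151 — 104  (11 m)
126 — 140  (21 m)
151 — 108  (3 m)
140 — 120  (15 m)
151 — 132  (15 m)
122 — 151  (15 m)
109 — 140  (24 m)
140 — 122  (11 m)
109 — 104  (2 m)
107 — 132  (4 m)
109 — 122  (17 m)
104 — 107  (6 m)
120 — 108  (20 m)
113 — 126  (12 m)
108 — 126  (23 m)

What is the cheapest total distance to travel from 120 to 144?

Shortest distances from 120:
120: 0
140: 15  (via 120)
104: 20  (via 140)
108: 20  (via 120)
109: 22  (via 104)
107: 22  (via 140)
151: 23  (via 108)
122: 26  (via 140)
132: 26  (via 107)
113: 29  (via 107)
126: 33  (via 104)
144: 33  (via 109)
Shortest route: 120 → 140 → 104 → 109 → 144 = 33 m.

33 m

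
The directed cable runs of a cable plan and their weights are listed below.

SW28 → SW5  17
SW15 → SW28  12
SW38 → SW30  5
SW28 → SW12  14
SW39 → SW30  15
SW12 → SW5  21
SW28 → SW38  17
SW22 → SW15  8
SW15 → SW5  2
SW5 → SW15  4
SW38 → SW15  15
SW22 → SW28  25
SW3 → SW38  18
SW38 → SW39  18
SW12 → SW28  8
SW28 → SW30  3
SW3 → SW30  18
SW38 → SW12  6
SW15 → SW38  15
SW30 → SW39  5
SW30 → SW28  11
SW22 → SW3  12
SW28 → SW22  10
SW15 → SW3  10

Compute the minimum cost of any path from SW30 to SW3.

Compare a few routes:
SW30 → SW28 → SW22 → SW3: 11+10+12 = 33
SW30 → SW28 → SW5 → SW15 → SW3: 11+17+4+10 = 42
SW30 → SW28 → SW38 → SW15 → SW3: 11+17+15+10 = 53
SW30 → SW28 → SW22 → SW15 → SW3: 11+10+8+10 = 39
Cheapest is SW30 → SW28 → SW22 → SW3 at 33.

33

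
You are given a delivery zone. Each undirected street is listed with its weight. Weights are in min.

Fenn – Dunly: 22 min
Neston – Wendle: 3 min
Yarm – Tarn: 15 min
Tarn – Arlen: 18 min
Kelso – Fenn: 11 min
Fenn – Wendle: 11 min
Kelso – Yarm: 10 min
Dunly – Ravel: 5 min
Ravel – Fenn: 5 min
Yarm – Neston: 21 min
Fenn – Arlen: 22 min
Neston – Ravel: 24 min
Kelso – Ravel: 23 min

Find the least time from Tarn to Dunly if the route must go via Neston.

Best Tarn to Neston: Tarn → Yarm → Neston costing 36
Best Neston to Dunly: Neston → Wendle → Fenn → Ravel → Dunly costing 24
Total via Neston: 36 + 24 = 60 min.

60 min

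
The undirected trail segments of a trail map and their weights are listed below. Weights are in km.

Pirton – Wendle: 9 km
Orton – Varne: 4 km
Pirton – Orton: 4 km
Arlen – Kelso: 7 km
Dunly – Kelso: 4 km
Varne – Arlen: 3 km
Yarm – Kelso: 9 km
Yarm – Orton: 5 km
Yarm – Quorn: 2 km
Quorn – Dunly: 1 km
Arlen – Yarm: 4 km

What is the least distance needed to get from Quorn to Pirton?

Running Dijkstra from Quorn:
Quorn: 0
Dunly: 1  (via Quorn)
Yarm: 2  (via Quorn)
Kelso: 5  (via Dunly)
Arlen: 6  (via Yarm)
Orton: 7  (via Yarm)
Varne: 9  (via Arlen)
Pirton: 11  (via Orton)
Shortest route: Quorn → Yarm → Orton → Pirton = 11 km.

11 km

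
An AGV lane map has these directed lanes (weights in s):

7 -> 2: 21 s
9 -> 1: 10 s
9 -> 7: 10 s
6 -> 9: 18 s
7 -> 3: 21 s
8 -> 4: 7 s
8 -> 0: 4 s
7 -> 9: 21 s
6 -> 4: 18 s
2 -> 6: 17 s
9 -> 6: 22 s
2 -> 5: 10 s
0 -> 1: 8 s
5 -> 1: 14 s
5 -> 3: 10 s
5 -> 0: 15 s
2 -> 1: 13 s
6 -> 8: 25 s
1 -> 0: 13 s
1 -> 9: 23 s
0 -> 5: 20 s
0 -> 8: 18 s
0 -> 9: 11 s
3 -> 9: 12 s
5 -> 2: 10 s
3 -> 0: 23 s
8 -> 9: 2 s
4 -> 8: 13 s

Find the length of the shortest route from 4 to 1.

25 s

Running Dijkstra from 4:
4: 0
8: 13  (via 4)
9: 15  (via 8)
0: 17  (via 8)
1: 25  (via 9)
Shortest route: 4–8–9–1 = 25 s.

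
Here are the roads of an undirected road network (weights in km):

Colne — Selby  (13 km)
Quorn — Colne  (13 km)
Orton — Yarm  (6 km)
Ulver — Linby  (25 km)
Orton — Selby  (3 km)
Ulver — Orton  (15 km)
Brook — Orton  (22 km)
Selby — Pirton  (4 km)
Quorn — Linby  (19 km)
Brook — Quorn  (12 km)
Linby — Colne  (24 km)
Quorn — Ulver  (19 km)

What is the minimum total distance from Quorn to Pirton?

Compare a few routes:
Quorn - Brook - Orton - Selby - Pirton: 12+22+3+4 = 41
Quorn - Ulver - Orton - Selby - Pirton: 19+15+3+4 = 41
Quorn - Colne - Selby - Pirton: 13+13+4 = 30
Cheapest is Quorn - Colne - Selby - Pirton at 30 km.

30 km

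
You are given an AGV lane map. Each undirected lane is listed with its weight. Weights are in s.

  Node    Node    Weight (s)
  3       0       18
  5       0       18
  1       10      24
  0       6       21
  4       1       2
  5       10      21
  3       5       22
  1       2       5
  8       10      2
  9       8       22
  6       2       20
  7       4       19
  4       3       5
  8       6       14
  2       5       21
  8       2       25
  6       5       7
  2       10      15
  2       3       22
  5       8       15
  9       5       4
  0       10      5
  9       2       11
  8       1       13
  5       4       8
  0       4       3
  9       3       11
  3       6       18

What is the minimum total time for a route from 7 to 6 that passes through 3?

42 s

Best 7 to 3: 7–4–3 costing 24
Shortest 3→6: 3–6 = 18
Total via 3: 24 + 18 = 42 s.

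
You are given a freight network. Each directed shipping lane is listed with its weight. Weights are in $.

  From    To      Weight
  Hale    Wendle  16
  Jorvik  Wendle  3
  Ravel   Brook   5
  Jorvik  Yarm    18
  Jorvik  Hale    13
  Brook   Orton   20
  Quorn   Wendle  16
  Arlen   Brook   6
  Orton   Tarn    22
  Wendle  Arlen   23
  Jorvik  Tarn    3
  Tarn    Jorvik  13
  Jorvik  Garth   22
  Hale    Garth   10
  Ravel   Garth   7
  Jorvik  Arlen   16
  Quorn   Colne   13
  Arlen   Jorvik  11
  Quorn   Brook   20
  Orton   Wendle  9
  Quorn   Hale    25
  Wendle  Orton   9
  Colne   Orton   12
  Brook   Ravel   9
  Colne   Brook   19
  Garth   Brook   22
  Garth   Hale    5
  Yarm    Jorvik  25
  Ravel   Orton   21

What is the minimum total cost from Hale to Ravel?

Settle nodes by increasing distance from Hale:
Hale: 0
Garth: 10  (via Hale)
Wendle: 16  (via Hale)
Orton: 25  (via Wendle)
Brook: 32  (via Garth)
Arlen: 39  (via Wendle)
Ravel: 41  (via Brook)
Shortest route: Hale → Garth → Brook → Ravel = $41.

$41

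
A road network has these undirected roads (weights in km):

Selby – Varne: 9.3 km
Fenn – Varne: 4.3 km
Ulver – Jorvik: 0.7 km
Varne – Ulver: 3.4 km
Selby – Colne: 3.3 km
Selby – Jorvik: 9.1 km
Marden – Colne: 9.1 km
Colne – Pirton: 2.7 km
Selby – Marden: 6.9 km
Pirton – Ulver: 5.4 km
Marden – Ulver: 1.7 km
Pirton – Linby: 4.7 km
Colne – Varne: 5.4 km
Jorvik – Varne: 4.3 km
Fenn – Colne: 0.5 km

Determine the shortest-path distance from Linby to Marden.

Settle nodes by increasing distance from Linby:
Linby: 0
Pirton: 4.7  (via Linby)
Colne: 7.4  (via Pirton)
Fenn: 7.9  (via Colne)
Ulver: 10.1  (via Pirton)
Selby: 10.7  (via Colne)
Jorvik: 10.8  (via Ulver)
Marden: 11.8  (via Ulver)
Shortest route: Linby → Pirton → Ulver → Marden = 11.8 km.

11.8 km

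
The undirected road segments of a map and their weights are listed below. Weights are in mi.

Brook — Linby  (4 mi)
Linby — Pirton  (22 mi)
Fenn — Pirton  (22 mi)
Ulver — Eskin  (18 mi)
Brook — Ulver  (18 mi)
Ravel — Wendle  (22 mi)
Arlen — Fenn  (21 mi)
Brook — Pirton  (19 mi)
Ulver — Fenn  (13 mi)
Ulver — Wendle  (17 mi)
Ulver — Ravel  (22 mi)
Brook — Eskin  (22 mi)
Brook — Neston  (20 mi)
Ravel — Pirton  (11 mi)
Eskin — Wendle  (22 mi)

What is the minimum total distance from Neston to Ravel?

50 mi

Running Dijkstra from Neston:
Neston: 0
Brook: 20  (via Neston)
Linby: 24  (via Brook)
Ulver: 38  (via Brook)
Pirton: 39  (via Brook)
Eskin: 42  (via Brook)
Ravel: 50  (via Pirton)
Shortest route: Neston → Brook → Pirton → Ravel = 50 mi.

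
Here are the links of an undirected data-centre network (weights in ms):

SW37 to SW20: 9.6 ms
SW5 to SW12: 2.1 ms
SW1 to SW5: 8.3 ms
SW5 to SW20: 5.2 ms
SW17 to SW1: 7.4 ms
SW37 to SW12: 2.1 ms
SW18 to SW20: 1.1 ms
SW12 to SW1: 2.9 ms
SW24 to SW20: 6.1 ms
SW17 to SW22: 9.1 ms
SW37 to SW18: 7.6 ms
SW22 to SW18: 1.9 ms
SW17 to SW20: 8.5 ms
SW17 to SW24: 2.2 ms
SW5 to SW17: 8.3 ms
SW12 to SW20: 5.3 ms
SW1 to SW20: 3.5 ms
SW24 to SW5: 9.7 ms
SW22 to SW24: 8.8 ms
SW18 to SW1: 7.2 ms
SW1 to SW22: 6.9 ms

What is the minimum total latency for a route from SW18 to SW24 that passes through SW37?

Best SW18 to SW37: SW18–SW37 costing 7.6
Shortest SW37→SW24: SW37–SW12–SW20–SW24 = 13.5
Total via SW37: 7.6 + 13.5 = 21.1 ms.

21.1 ms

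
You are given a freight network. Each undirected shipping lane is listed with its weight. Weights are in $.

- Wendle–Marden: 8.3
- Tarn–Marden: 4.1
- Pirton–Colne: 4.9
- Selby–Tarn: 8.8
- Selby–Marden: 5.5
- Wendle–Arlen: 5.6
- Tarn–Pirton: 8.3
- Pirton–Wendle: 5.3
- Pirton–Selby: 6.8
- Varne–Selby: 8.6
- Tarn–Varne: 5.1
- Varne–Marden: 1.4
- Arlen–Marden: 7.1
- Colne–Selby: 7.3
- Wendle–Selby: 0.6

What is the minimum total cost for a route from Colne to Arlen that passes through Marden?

Shortest Colne→Marden: Colne–Selby–Marden = 12.8
Shortest Marden→Arlen: Marden–Arlen = 7.1
Total via Marden: 12.8 + 7.1 = $19.9.

$19.9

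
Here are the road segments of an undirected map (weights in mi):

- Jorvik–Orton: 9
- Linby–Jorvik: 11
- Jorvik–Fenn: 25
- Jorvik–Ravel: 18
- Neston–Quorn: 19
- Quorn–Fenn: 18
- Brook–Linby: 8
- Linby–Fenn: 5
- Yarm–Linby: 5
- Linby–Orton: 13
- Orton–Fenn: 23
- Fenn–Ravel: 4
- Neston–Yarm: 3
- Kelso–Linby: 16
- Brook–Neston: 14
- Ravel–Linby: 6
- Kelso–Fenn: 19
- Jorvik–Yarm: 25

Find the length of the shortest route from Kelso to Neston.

Enumerating some paths:
Kelso - Fenn - Linby - Yarm - Neston: 19+5+5+3 = 32
Kelso - Linby - Yarm - Neston: 16+5+3 = 24
The minimum is 24 mi via Kelso - Linby - Yarm - Neston.

24 mi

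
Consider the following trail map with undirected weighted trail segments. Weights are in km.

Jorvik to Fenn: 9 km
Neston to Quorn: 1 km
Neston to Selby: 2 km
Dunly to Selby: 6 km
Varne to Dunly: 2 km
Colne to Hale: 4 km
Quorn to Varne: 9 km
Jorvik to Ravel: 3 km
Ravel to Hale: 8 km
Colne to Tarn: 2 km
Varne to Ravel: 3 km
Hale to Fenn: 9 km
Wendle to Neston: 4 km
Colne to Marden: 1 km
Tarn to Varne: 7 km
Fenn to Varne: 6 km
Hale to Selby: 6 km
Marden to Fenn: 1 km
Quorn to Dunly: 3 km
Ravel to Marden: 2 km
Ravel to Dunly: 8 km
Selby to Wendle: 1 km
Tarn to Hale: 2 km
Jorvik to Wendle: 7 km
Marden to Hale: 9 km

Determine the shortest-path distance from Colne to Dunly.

Candidate routes:
Colne–Marden–Fenn–Varne–Dunly: 1+1+6+2 = 10
Colne–Marden–Ravel–Varne–Dunly: 1+2+3+2 = 8
Cheapest is Colne–Marden–Ravel–Varne–Dunly at 8 km.

8 km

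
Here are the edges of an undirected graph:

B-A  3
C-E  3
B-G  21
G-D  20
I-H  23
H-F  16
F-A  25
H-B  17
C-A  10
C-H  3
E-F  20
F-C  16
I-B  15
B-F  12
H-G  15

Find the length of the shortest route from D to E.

Shortest distances from D:
D: 0
G: 20  (via D)
H: 35  (via G)
C: 38  (via H)
B: 41  (via G)
E: 41  (via C)
Shortest route: D → G → H → C → E = 41.

41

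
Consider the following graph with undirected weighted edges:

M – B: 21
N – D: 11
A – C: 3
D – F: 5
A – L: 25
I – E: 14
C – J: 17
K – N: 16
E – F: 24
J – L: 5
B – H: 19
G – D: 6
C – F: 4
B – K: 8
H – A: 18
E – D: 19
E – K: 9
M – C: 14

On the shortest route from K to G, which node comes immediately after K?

Compare a few routes:
K → N → D → G: 16+11+6 = 33
K → E → D → G: 9+19+6 = 34
Cheapest is K → N → D → G at 33.
So from K the first move is to N.

N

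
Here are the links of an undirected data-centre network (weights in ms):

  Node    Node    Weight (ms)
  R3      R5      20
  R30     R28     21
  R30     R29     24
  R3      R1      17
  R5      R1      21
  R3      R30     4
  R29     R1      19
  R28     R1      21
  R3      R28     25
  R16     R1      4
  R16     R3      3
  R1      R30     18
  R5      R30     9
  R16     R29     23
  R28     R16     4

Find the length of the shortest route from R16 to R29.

23 ms

Settle nodes by increasing distance from R16:
R16: 0
R3: 3  (via R16)
R28: 4  (via R16)
R1: 4  (via R16)
R30: 7  (via R3)
R5: 16  (via R30)
R29: 23  (via R16)
Shortest route: R16 → R29 = 23 ms.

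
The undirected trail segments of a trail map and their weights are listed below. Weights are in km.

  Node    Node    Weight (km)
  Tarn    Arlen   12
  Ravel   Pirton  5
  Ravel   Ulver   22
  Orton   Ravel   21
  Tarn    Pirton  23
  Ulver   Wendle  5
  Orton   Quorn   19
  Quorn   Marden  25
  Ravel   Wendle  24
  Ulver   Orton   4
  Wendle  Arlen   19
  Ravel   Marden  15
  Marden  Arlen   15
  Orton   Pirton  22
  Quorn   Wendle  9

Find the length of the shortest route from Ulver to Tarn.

36 km

Settle nodes by increasing distance from Ulver:
Ulver: 0
Orton: 4  (via Ulver)
Wendle: 5  (via Ulver)
Quorn: 14  (via Wendle)
Ravel: 22  (via Ulver)
Arlen: 24  (via Wendle)
Pirton: 26  (via Orton)
Tarn: 36  (via Arlen)
Shortest route: Ulver–Wendle–Arlen–Tarn = 36 km.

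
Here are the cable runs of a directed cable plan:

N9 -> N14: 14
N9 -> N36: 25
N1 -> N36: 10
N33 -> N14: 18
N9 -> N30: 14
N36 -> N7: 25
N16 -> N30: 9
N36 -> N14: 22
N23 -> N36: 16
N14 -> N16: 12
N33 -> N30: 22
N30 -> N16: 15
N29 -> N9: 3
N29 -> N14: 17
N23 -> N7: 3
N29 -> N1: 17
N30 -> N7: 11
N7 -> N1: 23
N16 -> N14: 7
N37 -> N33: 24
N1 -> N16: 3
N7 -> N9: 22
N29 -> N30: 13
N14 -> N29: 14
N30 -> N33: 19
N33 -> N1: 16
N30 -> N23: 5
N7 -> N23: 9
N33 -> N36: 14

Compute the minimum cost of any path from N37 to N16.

Enumerating some paths:
N37–N33–N14–N16: 24+18+12 = 54
N37–N33–N1–N16: 24+16+3 = 43
N37–N33–N36–N14–N16: 24+14+22+12 = 72
N37–N33–N30–N16: 24+22+15 = 61
The minimum is 43 via N37–N33–N1–N16.

43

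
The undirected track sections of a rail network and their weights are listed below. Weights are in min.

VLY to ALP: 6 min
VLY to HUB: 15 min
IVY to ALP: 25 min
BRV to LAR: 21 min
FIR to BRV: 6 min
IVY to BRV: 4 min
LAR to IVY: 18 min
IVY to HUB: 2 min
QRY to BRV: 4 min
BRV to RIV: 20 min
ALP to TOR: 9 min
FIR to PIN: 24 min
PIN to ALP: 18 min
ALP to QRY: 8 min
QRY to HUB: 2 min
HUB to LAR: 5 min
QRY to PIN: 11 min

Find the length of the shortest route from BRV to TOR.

Compare a few routes:
BRV - QRY - HUB - VLY - ALP - TOR: 4+2+15+6+9 = 36
BRV - QRY - ALP - TOR: 4+8+9 = 21
BRV - IVY - HUB - QRY - ALP - TOR: 4+2+2+8+9 = 25
The minimum is 21 min via BRV - QRY - ALP - TOR.

21 min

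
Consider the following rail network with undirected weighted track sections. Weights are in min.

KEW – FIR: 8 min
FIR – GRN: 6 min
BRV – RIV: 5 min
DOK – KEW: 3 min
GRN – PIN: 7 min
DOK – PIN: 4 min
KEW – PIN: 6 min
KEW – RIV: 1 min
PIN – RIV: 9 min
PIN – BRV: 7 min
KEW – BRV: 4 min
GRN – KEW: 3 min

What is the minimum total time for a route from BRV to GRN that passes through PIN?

Best BRV to PIN: BRV → PIN costing 7
Best PIN to GRN: PIN → GRN costing 7
Total via PIN: 7 + 7 = 14 min.

14 min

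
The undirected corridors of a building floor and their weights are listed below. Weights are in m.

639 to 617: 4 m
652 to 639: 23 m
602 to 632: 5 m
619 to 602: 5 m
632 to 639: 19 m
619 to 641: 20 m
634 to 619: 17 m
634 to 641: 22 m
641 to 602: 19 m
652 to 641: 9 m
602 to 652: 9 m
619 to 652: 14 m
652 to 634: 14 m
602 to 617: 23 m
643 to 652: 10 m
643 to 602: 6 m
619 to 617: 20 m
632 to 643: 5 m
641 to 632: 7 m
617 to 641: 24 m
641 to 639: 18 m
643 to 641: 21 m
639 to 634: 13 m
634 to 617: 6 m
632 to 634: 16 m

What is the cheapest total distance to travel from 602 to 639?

24 m

Settle nodes by increasing distance from 602:
602: 0
619: 5  (via 602)
632: 5  (via 602)
643: 6  (via 602)
652: 9  (via 602)
641: 12  (via 632)
634: 21  (via 632)
617: 23  (via 602)
639: 24  (via 632)
Shortest route: 602–632–639 = 24 m.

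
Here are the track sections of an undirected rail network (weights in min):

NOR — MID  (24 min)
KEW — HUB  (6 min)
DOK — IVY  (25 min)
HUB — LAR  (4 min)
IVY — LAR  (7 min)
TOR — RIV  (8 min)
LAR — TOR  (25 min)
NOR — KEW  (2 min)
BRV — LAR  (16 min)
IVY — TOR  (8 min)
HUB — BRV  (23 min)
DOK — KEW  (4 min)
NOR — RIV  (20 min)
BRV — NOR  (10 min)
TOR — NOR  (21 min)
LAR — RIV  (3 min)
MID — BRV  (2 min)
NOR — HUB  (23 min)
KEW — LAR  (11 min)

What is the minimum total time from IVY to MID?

Enumerating some paths:
IVY - LAR - HUB - KEW - NOR - BRV - MID: 7+4+6+2+10+2 = 31
IVY - LAR - BRV - MID: 7+16+2 = 25
IVY - LAR - KEW - NOR - BRV - MID: 7+11+2+10+2 = 32
The minimum is 25 min via IVY - LAR - BRV - MID.

25 min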